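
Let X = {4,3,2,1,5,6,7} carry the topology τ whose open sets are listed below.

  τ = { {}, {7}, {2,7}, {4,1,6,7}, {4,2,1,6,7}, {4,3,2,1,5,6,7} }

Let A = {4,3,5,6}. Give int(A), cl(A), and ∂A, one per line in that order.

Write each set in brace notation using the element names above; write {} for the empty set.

interior: largest open inside A is {} (from {})
cl via duality: int({2,1,7}) = {2,7}, so X∖{2,7} = {4,3,1,5,6}
cl∖int = {4,3,1,5,6}

int(A) = {}
cl(A)  = {4,3,1,5,6}
∂A     = {4,3,1,5,6}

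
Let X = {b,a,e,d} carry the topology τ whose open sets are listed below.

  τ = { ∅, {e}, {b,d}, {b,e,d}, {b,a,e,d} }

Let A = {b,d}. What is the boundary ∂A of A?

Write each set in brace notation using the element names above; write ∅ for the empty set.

open subsets of A: ∅, {b,d}; so int(A) = {b,d}
closure: X∖int(X∖A) = X∖{e} = {b,a,d}
∂A = {b,a,d} minus {b,d} = {a}

{a}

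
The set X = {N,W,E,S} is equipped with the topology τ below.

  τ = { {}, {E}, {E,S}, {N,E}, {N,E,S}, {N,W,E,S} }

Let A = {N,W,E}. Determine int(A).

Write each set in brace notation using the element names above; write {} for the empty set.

{N,E}

interior: largest open inside A is {N,E} (from {}, {E}, {N,E})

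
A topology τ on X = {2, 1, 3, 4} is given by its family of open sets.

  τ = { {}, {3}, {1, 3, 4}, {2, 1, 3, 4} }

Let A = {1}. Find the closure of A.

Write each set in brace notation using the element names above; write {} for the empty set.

{2, 1, 4}

complement {2, 3, 4}; its interior {3}; cl(A) = X∖{3} = {2, 1, 4}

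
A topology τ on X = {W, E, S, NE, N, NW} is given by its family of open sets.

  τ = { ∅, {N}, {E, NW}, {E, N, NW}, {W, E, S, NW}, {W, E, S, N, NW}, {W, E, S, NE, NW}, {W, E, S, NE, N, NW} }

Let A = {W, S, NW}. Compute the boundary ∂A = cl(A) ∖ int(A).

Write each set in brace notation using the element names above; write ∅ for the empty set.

{W, E, S, NE, NW}

open subsets of A: ∅; so int(A) = ∅
closure: X∖int(X∖A) = X∖{N} = {W, E, S, NE, NW}
∂A = {W, E, S, NE, NW} minus ∅ = {W, E, S, NE, NW}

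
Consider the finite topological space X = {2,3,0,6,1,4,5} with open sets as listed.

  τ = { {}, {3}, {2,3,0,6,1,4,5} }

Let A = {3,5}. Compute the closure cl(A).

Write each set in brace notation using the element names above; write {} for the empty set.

{2,3,0,6,1,4,5}

complement {2,0,6,1,4}; its interior {}; cl(A) = X∖{} = {2,3,0,6,1,4,5}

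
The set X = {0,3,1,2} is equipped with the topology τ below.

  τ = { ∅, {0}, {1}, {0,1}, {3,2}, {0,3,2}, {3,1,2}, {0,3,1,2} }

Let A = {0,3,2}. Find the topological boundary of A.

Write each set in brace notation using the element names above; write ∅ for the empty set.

U open, U⊆A: ∅, {0}, {3,2}, {0,3,2}. int(A) = ⋃ = {0,3,2}
X∖A={1}, int(X∖A)={1}, hence cl(A)={0,3,2}
∂A: remove int from cl → ∅

∅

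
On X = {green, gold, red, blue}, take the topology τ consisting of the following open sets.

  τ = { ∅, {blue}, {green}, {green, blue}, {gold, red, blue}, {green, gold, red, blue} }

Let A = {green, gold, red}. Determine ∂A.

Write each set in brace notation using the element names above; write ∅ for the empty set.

open subsets of A: ∅, {green}; so int(A) = {green}
closure: X∖int(X∖A) = X∖{blue} = {green, gold, red}
∂A = {green, gold, red} minus {green} = {gold, red}

{gold, red}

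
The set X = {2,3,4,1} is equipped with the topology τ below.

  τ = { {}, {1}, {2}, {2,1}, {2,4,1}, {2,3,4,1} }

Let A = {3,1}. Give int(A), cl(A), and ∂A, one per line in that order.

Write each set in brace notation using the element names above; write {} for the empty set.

opens ⊆ A: {}, {1}; union → int = {1}
complement {2,4}; its interior {2}; cl(A) = X∖{2} = {3,4,1}
boundary = {3,4,1} ∖ {1} = {3,4}

int(A) = {1}
cl(A)  = {3,4,1}
∂A     = {3,4}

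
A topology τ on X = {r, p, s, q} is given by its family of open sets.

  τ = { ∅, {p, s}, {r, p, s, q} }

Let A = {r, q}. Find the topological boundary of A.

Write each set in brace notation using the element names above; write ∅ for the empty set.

interior: largest open inside A is ∅ (from ∅)
cl via duality: int({p, s}) = {p, s}, so X∖{p, s} = {r, q}
cl∖int = {r, q}

{r, q}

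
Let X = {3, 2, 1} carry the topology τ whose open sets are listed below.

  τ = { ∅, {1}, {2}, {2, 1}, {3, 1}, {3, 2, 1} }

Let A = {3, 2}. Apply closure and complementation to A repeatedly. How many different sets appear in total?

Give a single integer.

X∖A={1}, int(X∖A)={1}, hence cl(A)={3, 2}
Orbit (k=closure, c=complement):
  1. A     = {3, 2}
  2. cA    = {1}
  3. kcA   = {3, 1}
  4. ckcA  = {2}
(closed under both — stop)

4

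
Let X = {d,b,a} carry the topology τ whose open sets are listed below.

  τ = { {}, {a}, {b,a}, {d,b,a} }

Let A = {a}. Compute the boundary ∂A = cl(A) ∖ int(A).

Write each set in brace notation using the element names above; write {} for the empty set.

open subsets of A: {}, {a}; so int(A) = {a}
closure: X∖int(X∖A) = X∖{} = {d,b,a}
∂A = {d,b,a} minus {a} = {d,b}

{d,b}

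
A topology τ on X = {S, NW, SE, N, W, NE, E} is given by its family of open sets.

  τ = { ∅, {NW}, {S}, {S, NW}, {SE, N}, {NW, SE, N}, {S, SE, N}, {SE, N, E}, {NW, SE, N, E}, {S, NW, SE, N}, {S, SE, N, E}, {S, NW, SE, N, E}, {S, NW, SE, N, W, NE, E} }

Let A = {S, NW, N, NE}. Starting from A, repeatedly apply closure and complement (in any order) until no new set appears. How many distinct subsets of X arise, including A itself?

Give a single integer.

X∖A={SE, W, E}, int(X∖A)=∅, hence cl(A)={S, NW, SE, N, W, NE, E}
Orbit (k=closure, c=complement):
  1. A     = {S, NW, N, NE}
  2. kA    = {S, NW, SE, N, W, NE, E}
  3. cA    = {SE, W, E}
  4. ckA   = ∅
  5. kcA   = {SE, N, W, NE, E}
  6. ckcA  = {S, NW}
  7. kckcA = {S, NW, W, NE}
  8. ckckcA = {SE, N, E}
(closed under both — stop)

8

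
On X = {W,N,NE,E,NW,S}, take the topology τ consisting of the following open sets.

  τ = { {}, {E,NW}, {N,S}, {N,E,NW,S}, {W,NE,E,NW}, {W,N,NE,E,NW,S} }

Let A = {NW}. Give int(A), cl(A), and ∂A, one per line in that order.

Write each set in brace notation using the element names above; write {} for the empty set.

int(A) = {}
cl(A)  = {W,NE,E,NW}
∂A     = {W,NE,E,NW}

U open, U⊆A: {}. int(A) = ⋃ = {}
X∖A={W,N,NE,E,S}, int(X∖A)={N,S}, hence cl(A)={W,NE,E,NW}
∂A: remove int from cl → {W,NE,E,NW}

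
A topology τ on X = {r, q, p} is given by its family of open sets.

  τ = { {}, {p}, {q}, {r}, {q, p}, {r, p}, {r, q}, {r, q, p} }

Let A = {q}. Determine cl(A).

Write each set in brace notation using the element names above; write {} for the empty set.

{q}

closure: X∖int(X∖A) = X∖{r, p} = {q}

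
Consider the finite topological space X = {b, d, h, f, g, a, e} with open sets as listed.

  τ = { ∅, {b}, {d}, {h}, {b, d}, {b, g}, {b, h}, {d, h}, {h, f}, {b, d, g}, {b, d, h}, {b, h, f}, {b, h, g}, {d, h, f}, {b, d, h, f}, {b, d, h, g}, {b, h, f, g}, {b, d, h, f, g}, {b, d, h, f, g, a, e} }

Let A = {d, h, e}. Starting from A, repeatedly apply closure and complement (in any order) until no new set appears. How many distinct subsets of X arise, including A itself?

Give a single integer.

X∖A={b, f, g, a}, int(X∖A)={b, g}, hence cl(A)={d, h, f, a, e}
Orbit (k=closure, c=complement):
  1. A     = {d, h, e}
  2. kA    = {d, h, f, a, e}
  3. cA    = {b, f, g, a}
  4. ckA   = {b, g}
  5. kcA   = {b, f, g, a, e}
  6. kckA  = {b, g, a, e}
  7. ckcA  = {d, h}
  8. ckckA = {d, h, f}
(closed under both — stop)

8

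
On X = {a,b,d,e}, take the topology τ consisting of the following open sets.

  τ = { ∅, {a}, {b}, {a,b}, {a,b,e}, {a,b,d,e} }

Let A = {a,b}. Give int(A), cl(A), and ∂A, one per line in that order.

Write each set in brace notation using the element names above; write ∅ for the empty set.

int(A) = {a,b}
cl(A)  = {a,b,d,e}
∂A     = {d,e}

interior: largest open inside A is {a,b} (from ∅, {b}, {a}, {a,b})
cl via duality: int({d,e}) = ∅, so X∖∅ = {a,b,d,e}
cl∖int = {d,e}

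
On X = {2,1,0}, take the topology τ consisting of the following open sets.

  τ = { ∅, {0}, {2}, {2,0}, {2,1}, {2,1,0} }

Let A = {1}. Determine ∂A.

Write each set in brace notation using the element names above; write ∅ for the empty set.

interior: largest open inside A is ∅ (from ∅)
cl via duality: int({2,0}) = {2,0}, so X∖{2,0} = {1}
cl∖int = {1}

{1}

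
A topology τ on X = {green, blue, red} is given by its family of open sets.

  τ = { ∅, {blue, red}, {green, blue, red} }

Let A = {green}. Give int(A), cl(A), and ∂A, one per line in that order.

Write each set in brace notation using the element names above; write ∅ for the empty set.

int(A) = ∅
cl(A)  = {green}
∂A     = {green}

interior: largest open inside A is ∅ (from ∅)
cl via duality: int({blue, red}) = {blue, red}, so X∖{blue, red} = {green}
cl∖int = {green}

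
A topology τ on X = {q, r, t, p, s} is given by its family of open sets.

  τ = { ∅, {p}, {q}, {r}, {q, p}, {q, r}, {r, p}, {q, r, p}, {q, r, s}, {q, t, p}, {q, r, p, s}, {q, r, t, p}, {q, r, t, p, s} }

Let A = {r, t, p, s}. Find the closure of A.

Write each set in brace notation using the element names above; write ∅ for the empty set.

{r, t, p, s}

complement {q}; its interior {q}; cl(A) = X∖{q} = {r, t, p, s}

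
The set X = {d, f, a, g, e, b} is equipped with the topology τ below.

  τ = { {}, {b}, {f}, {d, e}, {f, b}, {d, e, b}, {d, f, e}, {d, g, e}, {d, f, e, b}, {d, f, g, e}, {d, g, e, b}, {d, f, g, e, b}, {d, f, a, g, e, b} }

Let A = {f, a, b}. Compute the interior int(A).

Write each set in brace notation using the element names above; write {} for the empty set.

open subsets of A: {}, {f}, {b}, {f, b}; so int(A) = {f, b}

{f, b}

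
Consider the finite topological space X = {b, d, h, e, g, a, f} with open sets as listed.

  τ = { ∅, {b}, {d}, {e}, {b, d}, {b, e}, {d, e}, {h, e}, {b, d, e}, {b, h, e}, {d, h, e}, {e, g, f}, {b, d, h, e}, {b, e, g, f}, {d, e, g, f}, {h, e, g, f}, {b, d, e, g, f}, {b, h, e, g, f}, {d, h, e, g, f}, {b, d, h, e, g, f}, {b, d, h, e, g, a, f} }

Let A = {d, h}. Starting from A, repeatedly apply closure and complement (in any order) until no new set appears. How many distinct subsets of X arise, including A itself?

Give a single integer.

X∖A={b, e, g, a, f}, int(X∖A)={b, e, g, f}, hence cl(A)={d, h, a}
Orbit (k=closure, c=complement):
  1. A     = {d, h}
  2. kA    = {d, h, a}
  3. cA    = {b, e, g, a, f}
  4. ckA   = {b, e, g, f}
  5. kcA   = {b, h, e, g, a, f}
  6. ckcA  = {d}
  7. kckcA = {d, a}
  8. ckckcA = {b, h, e, g, f}
(closed under both — stop)

8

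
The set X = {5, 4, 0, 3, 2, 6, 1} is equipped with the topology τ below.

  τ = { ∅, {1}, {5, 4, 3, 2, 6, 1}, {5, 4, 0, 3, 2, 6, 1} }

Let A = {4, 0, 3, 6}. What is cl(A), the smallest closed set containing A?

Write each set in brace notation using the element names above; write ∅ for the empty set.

cl via duality: int({5, 2, 1}) = {1}, so X∖{1} = {5, 4, 0, 3, 2, 6}

{5, 4, 0, 3, 2, 6}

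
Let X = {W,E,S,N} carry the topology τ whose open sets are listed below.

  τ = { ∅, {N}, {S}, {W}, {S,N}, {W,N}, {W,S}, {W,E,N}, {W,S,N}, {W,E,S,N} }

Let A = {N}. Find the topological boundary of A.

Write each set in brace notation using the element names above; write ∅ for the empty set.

{E}

interior: largest open inside A is {N} (from ∅, {N})
cl via duality: int({W,E,S}) = {W,S}, so X∖{W,S} = {E,N}
cl∖int = {E}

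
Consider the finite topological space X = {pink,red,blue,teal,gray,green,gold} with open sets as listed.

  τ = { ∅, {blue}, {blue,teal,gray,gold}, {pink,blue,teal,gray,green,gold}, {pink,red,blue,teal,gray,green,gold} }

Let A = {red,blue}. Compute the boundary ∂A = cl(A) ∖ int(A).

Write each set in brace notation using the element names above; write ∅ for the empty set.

{pink,red,teal,gray,green,gold}

U open, U⊆A: ∅, {blue}. int(A) = ⋃ = {blue}
X∖A={pink,teal,gray,green,gold}, int(X∖A)=∅, hence cl(A)={pink,red,blue,teal,gray,green,gold}
∂A: remove int from cl → {pink,red,teal,gray,green,gold}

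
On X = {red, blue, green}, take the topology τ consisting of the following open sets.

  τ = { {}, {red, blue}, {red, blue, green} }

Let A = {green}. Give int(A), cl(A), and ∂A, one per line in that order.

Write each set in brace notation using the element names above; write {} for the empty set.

open subsets of A: {}; so int(A) = {}
closure: X∖int(X∖A) = X∖{red, blue} = {green}
∂A = {green} minus {} = {green}

int(A) = {}
cl(A)  = {green}
∂A     = {green}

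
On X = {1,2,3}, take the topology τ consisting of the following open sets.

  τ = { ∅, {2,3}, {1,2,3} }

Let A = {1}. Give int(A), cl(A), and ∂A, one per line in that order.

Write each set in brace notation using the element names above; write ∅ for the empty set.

opens ⊆ A: ∅; union → int = ∅
complement {2,3}; its interior {2,3}; cl(A) = X∖{2,3} = {1}
boundary = {1} ∖ ∅ = {1}

int(A) = ∅
cl(A)  = {1}
∂A     = {1}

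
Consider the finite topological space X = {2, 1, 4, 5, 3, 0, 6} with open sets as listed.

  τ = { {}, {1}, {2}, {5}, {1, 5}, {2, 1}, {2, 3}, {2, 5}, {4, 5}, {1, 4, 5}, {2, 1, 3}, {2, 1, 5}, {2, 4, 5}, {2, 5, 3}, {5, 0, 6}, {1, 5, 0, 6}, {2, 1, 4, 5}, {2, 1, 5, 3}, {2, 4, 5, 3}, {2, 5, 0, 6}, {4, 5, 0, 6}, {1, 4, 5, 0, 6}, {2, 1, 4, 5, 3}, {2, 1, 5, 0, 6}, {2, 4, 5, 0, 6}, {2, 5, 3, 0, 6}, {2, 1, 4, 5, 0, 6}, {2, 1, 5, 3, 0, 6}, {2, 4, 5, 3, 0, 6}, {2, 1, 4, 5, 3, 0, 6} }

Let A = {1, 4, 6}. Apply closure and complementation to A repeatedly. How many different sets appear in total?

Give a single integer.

X∖A={2, 5, 3, 0}, int(X∖A)={2, 5, 3}, hence cl(A)={1, 4, 0, 6}
Orbit (k=closure, c=complement):
  1. A     = {1, 4, 6}
  2. kA    = {1, 4, 0, 6}
  3. cA    = {2, 5, 3, 0}
  4. ckA   = {2, 5, 3}
  5. kcA   = {2, 4, 5, 3, 0, 6}
  6. ckcA  = {1}
(closed under both — stop)

6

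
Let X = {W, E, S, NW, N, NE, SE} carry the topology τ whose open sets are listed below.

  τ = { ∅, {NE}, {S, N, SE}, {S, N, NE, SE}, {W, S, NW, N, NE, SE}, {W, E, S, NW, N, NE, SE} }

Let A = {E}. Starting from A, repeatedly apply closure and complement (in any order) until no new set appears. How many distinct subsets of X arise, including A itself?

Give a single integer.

4

cl via duality: int({W, S, NW, N, NE, SE}) = {W, S, NW, N, NE, SE}, so X∖{W, S, NW, N, NE, SE} = {E}
Write k for closure, c for complement:
  1. A     = {E}
  2. cA    = {W, S, NW, N, NE, SE}
  3. kcA   = {W, E, S, NW, N, NE, SE}
  4. ckcA  = ∅
applying k or c yields no new set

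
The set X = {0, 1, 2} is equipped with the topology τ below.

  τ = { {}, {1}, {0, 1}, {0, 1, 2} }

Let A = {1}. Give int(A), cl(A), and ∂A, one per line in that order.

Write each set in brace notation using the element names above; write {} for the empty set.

open subsets of A: {}, {1}; so int(A) = {1}
closure: X∖int(X∖A) = X∖{} = {0, 1, 2}
∂A = {0, 1, 2} minus {1} = {0, 2}

int(A) = {1}
cl(A)  = {0, 1, 2}
∂A     = {0, 2}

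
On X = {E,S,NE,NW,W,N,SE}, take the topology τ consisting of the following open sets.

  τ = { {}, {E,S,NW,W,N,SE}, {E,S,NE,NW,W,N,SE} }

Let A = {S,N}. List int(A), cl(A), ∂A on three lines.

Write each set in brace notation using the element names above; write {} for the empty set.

int(A) = {}
cl(A)  = {E,S,NE,NW,W,N,SE}
∂A     = {E,S,NE,NW,W,N,SE}

open subsets of A: {}; so int(A) = {}
closure: X∖int(X∖A) = X∖{} = {E,S,NE,NW,W,N,SE}
∂A = {E,S,NE,NW,W,N,SE} minus {} = {E,S,NE,NW,W,N,SE}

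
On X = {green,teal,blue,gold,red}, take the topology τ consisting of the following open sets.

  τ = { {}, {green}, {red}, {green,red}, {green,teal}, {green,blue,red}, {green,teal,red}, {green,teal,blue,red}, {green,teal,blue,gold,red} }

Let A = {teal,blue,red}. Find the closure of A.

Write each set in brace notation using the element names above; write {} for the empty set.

{teal,blue,gold,red}

cl via duality: int({green,gold}) = {green}, so X∖{green} = {teal,blue,gold,red}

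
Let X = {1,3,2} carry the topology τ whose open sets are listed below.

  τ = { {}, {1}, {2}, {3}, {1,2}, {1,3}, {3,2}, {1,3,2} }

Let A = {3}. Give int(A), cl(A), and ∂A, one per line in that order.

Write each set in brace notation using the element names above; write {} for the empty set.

int(A) = {3}
cl(A)  = {3}
∂A     = {}

U open, U⊆A: {}, {3}. int(A) = ⋃ = {3}
X∖A={1,2}, int(X∖A)={1,2}, hence cl(A)={3}
∂A: remove int from cl → {}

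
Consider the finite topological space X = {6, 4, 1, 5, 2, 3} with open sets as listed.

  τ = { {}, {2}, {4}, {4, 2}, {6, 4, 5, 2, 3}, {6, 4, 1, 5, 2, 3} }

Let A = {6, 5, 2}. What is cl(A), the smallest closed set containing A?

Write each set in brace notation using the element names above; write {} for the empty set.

complement {4, 1, 3}; its interior {4}; cl(A) = X∖{4} = {6, 1, 5, 2, 3}

{6, 1, 5, 2, 3}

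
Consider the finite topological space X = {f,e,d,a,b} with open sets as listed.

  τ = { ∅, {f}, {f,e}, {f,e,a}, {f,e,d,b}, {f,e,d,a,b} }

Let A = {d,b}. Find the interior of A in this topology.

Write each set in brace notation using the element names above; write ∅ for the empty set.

∅

open subsets of A: ∅; so int(A) = ∅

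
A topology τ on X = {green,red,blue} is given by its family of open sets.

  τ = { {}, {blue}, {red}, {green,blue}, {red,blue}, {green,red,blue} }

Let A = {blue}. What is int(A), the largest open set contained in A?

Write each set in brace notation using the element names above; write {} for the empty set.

{blue}

opens ⊆ A: {}, {blue}; union → int = {blue}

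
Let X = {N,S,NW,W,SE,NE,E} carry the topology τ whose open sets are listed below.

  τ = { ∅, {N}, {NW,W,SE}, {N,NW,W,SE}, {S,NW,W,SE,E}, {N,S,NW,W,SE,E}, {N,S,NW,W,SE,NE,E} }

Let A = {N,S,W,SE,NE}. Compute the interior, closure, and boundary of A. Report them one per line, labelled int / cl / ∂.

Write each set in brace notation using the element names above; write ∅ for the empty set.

int(A) = {N}
cl(A)  = {N,S,NW,W,SE,NE,E}
∂A     = {S,NW,W,SE,NE,E}

interior: largest open inside A is {N} (from ∅, {N})
cl via duality: int({NW,E}) = ∅, so X∖∅ = {N,S,NW,W,SE,NE,E}
cl∖int = {S,NW,W,SE,NE,E}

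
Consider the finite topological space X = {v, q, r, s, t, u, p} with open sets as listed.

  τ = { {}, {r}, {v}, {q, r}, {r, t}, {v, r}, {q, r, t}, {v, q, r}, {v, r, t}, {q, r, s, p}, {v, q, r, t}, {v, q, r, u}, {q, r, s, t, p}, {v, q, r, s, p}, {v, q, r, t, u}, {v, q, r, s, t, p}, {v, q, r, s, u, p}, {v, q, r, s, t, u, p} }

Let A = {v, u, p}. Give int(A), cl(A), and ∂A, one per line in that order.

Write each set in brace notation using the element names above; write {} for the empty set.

open subsets of A: {}, {v}; so int(A) = {v}
closure: X∖int(X∖A) = X∖{q, r, t} = {v, s, u, p}
∂A = {v, s, u, p} minus {v} = {s, u, p}

int(A) = {v}
cl(A)  = {v, s, u, p}
∂A     = {s, u, p}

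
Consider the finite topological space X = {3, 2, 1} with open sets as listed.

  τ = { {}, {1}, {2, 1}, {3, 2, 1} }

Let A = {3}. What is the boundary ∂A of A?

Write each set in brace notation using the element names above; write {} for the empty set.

open subsets of A: {}; so int(A) = {}
closure: X∖int(X∖A) = X∖{2, 1} = {3}
∂A = {3} minus {} = {3}

{3}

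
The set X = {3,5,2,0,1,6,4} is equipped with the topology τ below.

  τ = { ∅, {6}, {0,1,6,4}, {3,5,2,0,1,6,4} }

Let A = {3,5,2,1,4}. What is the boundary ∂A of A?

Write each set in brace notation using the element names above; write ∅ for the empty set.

{3,5,2,0,1,4}

opens ⊆ A: ∅; union → int = ∅
complement {0,6}; its interior {6}; cl(A) = X∖{6} = {3,5,2,0,1,4}
boundary = {3,5,2,0,1,4} ∖ ∅ = {3,5,2,0,1,4}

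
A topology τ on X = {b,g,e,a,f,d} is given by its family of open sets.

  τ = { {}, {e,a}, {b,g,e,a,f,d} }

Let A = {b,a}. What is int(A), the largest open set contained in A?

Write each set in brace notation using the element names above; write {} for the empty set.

{}

U open, U⊆A: {}. int(A) = ⋃ = {}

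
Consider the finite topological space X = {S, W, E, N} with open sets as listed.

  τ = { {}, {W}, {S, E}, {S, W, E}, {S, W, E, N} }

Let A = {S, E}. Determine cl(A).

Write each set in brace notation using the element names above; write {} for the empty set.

closure: X∖int(X∖A) = X∖{W} = {S, E, N}

{S, E, N}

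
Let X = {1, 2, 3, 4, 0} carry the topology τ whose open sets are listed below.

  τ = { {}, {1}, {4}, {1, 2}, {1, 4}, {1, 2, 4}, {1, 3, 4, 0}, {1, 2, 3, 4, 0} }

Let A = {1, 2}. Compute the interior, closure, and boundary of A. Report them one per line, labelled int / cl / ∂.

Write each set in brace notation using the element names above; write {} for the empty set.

int(A) = {1, 2}
cl(A)  = {1, 2, 3, 0}
∂A     = {3, 0}

U open, U⊆A: {}, {1}, {1, 2}. int(A) = ⋃ = {1, 2}
X∖A={3, 4, 0}, int(X∖A)={4}, hence cl(A)={1, 2, 3, 0}
∂A: remove int from cl → {3, 0}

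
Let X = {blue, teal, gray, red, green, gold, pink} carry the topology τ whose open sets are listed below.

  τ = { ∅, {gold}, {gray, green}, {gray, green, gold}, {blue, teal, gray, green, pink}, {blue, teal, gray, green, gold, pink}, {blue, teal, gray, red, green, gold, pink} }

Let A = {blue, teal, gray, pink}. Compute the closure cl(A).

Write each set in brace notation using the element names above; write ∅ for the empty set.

{blue, teal, gray, red, green, pink}

closure: X∖int(X∖A) = X∖{gold} = {blue, teal, gray, red, green, pink}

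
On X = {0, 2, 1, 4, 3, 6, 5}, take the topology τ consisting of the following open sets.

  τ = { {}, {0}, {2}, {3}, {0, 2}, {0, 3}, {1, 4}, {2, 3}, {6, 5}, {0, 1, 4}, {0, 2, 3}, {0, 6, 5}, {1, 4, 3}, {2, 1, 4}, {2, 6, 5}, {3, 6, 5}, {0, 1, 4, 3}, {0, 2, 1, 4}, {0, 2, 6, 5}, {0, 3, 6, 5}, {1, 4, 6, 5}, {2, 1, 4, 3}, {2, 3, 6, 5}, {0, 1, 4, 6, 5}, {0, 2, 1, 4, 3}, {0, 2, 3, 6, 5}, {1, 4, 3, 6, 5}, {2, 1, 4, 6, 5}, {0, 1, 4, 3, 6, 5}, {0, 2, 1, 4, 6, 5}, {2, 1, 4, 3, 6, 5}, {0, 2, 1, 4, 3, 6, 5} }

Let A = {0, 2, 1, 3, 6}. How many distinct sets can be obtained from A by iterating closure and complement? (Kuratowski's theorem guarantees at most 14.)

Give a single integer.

X∖A={4, 5}, int(X∖A)={}, hence cl(A)={0, 2, 1, 4, 3, 6, 5}
Orbit (k=closure, c=complement):
  1. A     = {0, 2, 1, 3, 6}
  2. kA    = {0, 2, 1, 4, 3, 6, 5}
  3. cA    = {4, 5}
  4. ckA   = {}
  5. kcA   = {1, 4, 6, 5}
  6. ckcA  = {0, 2, 3}
(closed under both — stop)

6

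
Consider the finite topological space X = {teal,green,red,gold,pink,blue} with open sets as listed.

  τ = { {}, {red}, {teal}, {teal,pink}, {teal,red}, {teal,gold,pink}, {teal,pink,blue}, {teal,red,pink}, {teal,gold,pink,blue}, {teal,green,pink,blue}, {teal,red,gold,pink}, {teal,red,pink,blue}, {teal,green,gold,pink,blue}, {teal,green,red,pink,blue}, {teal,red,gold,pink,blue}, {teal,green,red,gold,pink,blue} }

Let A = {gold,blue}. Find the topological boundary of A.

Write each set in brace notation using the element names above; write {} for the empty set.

{green,gold,blue}

interior: largest open inside A is {} (from {})
cl via duality: int({teal,green,red,pink}) = {teal,red,pink}, so X∖{teal,red,pink} = {green,gold,blue}
cl∖int = {green,gold,blue}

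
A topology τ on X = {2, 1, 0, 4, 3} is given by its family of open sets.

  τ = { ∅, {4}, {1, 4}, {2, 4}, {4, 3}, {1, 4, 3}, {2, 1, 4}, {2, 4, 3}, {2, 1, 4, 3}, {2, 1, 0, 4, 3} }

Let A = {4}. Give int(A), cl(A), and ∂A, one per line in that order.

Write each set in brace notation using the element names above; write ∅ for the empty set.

int(A) = {4}
cl(A)  = {2, 1, 0, 4, 3}
∂A     = {2, 1, 0, 3}

opens ⊆ A: ∅, {4}; union → int = {4}
complement {2, 1, 0, 3}; its interior ∅; cl(A) = X∖∅ = {2, 1, 0, 4, 3}
boundary = {2, 1, 0, 4, 3} ∖ {4} = {2, 1, 0, 3}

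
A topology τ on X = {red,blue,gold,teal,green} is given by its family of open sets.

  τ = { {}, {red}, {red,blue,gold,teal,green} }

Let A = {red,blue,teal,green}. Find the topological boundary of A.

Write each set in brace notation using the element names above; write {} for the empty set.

{blue,gold,teal,green}

U open, U⊆A: {}, {red}. int(A) = ⋃ = {red}
X∖A={gold}, int(X∖A)={}, hence cl(A)={red,blue,gold,teal,green}
∂A: remove int from cl → {blue,gold,teal,green}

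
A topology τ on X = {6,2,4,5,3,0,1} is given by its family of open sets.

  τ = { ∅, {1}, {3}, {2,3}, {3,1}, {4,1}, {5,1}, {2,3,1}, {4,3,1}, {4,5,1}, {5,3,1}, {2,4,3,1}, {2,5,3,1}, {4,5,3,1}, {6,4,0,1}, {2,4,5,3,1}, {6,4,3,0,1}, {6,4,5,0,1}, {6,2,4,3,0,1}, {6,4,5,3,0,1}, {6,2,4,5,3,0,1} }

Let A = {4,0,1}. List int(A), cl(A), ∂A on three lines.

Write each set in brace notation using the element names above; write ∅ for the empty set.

int(A) = {4,1}
cl(A)  = {6,4,5,0,1}
∂A     = {6,5,0}

interior: largest open inside A is {4,1} (from ∅, {1}, {4,1})
cl via duality: int({6,2,5,3}) = {2,3}, so X∖{2,3} = {6,4,5,0,1}
cl∖int = {6,5,0}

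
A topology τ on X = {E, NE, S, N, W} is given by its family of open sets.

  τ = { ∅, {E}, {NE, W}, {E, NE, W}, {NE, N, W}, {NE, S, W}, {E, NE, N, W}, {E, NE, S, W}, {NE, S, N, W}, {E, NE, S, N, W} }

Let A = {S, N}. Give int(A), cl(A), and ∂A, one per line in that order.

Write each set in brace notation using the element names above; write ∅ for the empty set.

int(A) = ∅
cl(A)  = {S, N}
∂A     = {S, N}

U open, U⊆A: ∅. int(A) = ⋃ = ∅
X∖A={E, NE, W}, int(X∖A)={E, NE, W}, hence cl(A)={S, N}
∂A: remove int from cl → {S, N}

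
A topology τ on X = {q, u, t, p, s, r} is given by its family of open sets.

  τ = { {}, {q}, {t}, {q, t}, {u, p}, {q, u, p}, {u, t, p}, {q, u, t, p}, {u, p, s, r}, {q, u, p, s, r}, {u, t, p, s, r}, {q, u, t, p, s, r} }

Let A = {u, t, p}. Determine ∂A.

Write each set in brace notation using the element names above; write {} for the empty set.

{s, r}

U open, U⊆A: {}, {t}, {u, p}, {u, t, p}. int(A) = ⋃ = {u, t, p}
X∖A={q, s, r}, int(X∖A)={q}, hence cl(A)={u, t, p, s, r}
∂A: remove int from cl → {s, r}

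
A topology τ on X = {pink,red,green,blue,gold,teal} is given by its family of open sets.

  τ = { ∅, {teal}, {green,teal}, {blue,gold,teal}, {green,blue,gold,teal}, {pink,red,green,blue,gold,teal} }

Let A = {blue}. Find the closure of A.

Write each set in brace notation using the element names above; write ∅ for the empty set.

cl via duality: int({pink,red,green,gold,teal}) = {green,teal}, so X∖{green,teal} = {pink,red,blue,gold}

{pink,red,blue,gold}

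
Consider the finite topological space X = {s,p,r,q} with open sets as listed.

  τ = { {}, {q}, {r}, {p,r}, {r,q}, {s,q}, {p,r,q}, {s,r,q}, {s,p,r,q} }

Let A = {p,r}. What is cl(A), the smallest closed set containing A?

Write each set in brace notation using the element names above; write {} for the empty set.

cl via duality: int({s,q}) = {s,q}, so X∖{s,q} = {p,r}

{p,r}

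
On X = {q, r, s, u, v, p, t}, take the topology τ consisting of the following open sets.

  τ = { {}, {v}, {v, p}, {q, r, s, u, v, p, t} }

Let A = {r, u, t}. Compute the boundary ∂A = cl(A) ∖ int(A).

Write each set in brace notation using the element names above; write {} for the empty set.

{q, r, s, u, t}

interior: largest open inside A is {} (from {})
cl via duality: int({q, s, v, p}) = {v, p}, so X∖{v, p} = {q, r, s, u, t}
cl∖int = {q, r, s, u, t}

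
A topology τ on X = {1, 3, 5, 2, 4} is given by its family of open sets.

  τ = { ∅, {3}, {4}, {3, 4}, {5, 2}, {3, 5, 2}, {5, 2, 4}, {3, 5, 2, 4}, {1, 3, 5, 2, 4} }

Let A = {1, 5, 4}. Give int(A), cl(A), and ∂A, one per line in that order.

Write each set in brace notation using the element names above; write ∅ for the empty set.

interior: largest open inside A is {4} (from ∅, {4})
cl via duality: int({3, 2}) = {3}, so X∖{3} = {1, 5, 2, 4}
cl∖int = {1, 5, 2}

int(A) = {4}
cl(A)  = {1, 5, 2, 4}
∂A     = {1, 5, 2}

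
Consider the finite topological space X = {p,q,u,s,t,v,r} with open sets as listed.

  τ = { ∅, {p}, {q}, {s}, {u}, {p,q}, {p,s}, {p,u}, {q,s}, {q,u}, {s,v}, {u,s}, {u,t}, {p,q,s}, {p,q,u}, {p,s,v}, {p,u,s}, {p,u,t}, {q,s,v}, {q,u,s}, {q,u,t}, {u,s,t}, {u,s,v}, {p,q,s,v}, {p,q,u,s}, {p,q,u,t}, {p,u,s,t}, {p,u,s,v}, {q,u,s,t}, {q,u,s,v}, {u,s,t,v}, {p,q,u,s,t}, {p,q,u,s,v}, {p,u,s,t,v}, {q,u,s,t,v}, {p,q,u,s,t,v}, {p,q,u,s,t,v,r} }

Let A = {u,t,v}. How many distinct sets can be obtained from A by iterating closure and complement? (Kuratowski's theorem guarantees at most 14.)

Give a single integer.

X∖A={p,q,s,r}, int(X∖A)={p,q,s}, hence cl(A)={u,t,v,r}
Orbit (k=closure, c=complement):
  1. A     = {u,t,v}
  2. kA    = {u,t,v,r}
  3. cA    = {p,q,s,r}
  4. ckA   = {p,q,s}
  5. kcA   = {p,q,s,v,r}
  6. ckcA  = {u,t}
  7. kckcA = {u,t,r}
  8. ckckcA = {p,q,s,v}
(closed under both — stop)

8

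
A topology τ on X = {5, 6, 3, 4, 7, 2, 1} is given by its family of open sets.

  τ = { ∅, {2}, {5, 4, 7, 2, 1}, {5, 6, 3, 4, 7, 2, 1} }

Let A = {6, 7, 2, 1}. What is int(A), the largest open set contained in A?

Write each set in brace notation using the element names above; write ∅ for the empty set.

{2}

interior: largest open inside A is {2} (from ∅, {2})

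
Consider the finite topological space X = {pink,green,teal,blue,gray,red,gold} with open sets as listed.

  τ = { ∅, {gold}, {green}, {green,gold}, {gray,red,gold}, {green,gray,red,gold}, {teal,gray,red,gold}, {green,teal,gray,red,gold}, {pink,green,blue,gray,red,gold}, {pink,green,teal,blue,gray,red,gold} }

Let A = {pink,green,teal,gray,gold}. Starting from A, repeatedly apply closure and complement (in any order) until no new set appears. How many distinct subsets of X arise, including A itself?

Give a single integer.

6

closure: X∖int(X∖A) = X∖∅ = {pink,green,teal,blue,gray,red,gold}
Let k=closure and c=complement:
  1. A     = {pink,green,teal,gray,gold}
  2. kA    = {pink,green,teal,blue,gray,red,gold}
  3. cA    = {blue,red}
  4. ckA   = ∅
  5. kcA   = {pink,teal,blue,gray,red}
  6. ckcA  = {green,gold}
— saturated at 6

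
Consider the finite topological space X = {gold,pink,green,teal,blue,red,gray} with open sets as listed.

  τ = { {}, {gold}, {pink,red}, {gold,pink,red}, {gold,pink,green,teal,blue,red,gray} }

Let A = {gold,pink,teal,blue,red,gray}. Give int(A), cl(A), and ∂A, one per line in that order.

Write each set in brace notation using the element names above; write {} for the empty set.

int(A) = {gold,pink,red}
cl(A)  = {gold,pink,green,teal,blue,red,gray}
∂A     = {green,teal,blue,gray}

U open, U⊆A: {}, {gold}, {pink,red}, {gold,pink,red}. int(A) = ⋃ = {gold,pink,red}
X∖A={green}, int(X∖A)={}, hence cl(A)={gold,pink,green,teal,blue,red,gray}
∂A: remove int from cl → {green,teal,blue,gray}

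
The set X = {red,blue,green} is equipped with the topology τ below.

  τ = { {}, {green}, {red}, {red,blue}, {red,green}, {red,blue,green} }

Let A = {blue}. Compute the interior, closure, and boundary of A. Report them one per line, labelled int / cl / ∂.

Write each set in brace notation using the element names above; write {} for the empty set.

opens ⊆ A: {}; union → int = {}
complement {red,green}; its interior {red,green}; cl(A) = X∖{red,green} = {blue}
boundary = {blue} ∖ {} = {blue}

int(A) = {}
cl(A)  = {blue}
∂A     = {blue}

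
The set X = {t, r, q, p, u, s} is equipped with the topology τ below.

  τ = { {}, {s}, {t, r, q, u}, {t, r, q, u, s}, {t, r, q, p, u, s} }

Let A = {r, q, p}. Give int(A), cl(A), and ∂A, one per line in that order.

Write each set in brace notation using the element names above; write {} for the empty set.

int(A) = {}
cl(A)  = {t, r, q, p, u}
∂A     = {t, r, q, p, u}

U open, U⊆A: {}. int(A) = ⋃ = {}
X∖A={t, u, s}, int(X∖A)={s}, hence cl(A)={t, r, q, p, u}
∂A: remove int from cl → {t, r, q, p, u}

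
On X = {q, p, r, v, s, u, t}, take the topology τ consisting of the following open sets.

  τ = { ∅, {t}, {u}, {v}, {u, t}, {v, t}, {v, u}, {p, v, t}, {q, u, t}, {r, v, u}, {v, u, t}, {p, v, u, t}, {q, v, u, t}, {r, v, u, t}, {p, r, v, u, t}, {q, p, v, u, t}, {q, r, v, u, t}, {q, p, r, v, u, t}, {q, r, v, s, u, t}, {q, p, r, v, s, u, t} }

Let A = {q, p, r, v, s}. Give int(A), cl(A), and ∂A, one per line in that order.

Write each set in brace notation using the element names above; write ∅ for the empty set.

U open, U⊆A: ∅, {v}. int(A) = ⋃ = {v}
X∖A={u, t}, int(X∖A)={u, t}, hence cl(A)={q, p, r, v, s}
∂A: remove int from cl → {q, p, r, s}

int(A) = {v}
cl(A)  = {q, p, r, v, s}
∂A     = {q, p, r, s}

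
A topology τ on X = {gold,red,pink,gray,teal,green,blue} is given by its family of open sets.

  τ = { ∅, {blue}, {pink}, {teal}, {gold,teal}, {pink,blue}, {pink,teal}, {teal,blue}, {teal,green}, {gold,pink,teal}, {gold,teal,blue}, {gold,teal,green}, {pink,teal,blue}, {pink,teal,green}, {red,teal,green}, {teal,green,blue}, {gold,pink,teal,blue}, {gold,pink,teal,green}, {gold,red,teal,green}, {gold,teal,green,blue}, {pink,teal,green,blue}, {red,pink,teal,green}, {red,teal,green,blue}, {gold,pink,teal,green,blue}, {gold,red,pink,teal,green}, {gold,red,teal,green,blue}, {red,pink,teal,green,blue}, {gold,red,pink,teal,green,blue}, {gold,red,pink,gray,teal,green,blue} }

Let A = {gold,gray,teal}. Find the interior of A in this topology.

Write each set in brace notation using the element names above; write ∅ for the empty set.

opens ⊆ A: ∅, {teal}, {gold,teal}; union → int = {gold,teal}

{gold,teal}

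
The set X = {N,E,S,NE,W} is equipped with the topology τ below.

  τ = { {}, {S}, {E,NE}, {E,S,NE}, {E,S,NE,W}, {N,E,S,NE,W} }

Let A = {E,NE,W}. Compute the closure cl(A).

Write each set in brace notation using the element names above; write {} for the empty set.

{N,E,NE,W}

closure: X∖int(X∖A) = X∖{S} = {N,E,NE,W}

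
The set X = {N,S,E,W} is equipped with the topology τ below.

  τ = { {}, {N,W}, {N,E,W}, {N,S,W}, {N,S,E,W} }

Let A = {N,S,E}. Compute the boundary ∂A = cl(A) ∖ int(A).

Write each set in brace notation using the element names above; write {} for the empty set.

U open, U⊆A: {}. int(A) = ⋃ = {}
X∖A={W}, int(X∖A)={}, hence cl(A)={N,S,E,W}
∂A: remove int from cl → {N,S,E,W}

{N,S,E,W}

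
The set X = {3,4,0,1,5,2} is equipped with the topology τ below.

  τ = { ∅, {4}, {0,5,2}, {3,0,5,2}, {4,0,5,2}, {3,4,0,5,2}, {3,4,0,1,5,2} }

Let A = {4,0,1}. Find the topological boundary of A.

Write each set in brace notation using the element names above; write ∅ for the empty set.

{3,0,1,5,2}

opens ⊆ A: ∅, {4}; union → int = {4}
complement {3,5,2}; its interior ∅; cl(A) = X∖∅ = {3,4,0,1,5,2}
boundary = {3,4,0,1,5,2} ∖ {4} = {3,0,1,5,2}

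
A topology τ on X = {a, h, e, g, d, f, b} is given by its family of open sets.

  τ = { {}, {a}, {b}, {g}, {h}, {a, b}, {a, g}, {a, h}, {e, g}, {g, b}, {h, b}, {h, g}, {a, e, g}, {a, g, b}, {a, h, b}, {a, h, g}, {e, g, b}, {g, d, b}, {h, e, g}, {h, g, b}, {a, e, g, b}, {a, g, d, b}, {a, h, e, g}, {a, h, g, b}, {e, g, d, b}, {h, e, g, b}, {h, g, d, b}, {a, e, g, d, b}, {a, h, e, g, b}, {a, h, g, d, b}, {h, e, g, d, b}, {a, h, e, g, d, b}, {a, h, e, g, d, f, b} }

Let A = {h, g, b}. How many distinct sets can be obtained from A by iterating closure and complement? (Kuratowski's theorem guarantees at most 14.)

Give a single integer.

6

complement {a, e, d, f}; its interior {a}; cl(A) = X∖{a} = {h, e, g, d, f, b}
With k = closure, c = complement:
  1. A     = {h, g, b}
  2. kA    = {h, e, g, d, f, b}
  3. cA    = {a, e, d, f}
  4. ckA   = {a}
  5. kckA  = {a, f}
  6. ckckA = {h, e, g, d, b}
k, c of each give nothing new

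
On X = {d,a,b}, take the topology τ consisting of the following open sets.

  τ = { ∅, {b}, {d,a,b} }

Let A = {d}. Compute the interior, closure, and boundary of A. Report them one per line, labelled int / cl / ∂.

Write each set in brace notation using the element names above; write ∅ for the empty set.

int(A) = ∅
cl(A)  = {d,a}
∂A     = {d,a}

interior: largest open inside A is ∅ (from ∅)
cl via duality: int({a,b}) = {b}, so X∖{b} = {d,a}
cl∖int = {d,a}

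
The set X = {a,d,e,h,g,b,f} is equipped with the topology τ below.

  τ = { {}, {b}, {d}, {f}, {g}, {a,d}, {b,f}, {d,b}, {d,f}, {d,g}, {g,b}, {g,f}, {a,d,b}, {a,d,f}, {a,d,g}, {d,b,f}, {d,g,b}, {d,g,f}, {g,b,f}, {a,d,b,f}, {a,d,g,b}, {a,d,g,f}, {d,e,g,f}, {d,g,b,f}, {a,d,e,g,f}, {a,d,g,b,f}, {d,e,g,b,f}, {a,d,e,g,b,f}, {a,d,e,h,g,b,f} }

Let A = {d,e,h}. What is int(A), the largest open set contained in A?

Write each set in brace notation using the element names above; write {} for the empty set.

open subsets of A: {}, {d}; so int(A) = {d}

{d}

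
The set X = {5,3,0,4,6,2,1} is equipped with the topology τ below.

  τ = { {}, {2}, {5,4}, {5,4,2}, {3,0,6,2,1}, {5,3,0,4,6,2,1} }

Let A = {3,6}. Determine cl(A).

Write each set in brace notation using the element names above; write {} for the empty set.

{3,0,6,1}

complement {5,0,4,2,1}; its interior {5,4,2}; cl(A) = X∖{5,4,2} = {3,0,6,1}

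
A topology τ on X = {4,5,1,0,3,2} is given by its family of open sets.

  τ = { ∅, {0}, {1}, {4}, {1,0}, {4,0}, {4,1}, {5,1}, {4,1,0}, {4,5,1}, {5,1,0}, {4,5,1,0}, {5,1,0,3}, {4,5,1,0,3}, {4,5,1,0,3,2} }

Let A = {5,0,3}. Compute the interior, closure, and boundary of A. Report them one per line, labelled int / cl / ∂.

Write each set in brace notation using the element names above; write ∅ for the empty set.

opens ⊆ A: ∅, {0}; union → int = {0}
complement {4,1,2}; its interior {4,1}; cl(A) = X∖{4,1} = {5,0,3,2}
boundary = {5,0,3,2} ∖ {0} = {5,3,2}

int(A) = {0}
cl(A)  = {5,0,3,2}
∂A     = {5,3,2}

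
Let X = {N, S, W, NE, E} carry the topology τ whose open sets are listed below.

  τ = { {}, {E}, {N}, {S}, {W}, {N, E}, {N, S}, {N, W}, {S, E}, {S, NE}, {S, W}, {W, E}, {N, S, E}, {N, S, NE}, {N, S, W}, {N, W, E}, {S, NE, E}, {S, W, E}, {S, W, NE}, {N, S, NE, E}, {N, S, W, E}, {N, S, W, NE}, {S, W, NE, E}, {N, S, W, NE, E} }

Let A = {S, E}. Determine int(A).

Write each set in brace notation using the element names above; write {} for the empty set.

{S, E}

U open, U⊆A: {}, {S}, {E}, {S, E}. int(A) = ⋃ = {S, E}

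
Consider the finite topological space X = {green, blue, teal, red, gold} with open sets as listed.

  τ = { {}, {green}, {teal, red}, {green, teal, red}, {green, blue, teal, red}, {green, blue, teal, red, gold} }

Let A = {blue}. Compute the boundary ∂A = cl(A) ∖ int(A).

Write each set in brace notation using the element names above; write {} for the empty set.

open subsets of A: {}; so int(A) = {}
closure: X∖int(X∖A) = X∖{green, teal, red} = {blue, gold}
∂A = {blue, gold} minus {} = {blue, gold}

{blue, gold}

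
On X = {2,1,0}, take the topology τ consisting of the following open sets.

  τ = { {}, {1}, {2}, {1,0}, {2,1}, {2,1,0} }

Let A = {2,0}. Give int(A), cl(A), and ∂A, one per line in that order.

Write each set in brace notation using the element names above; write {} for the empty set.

int(A) = {2}
cl(A)  = {2,0}
∂A     = {0}

U open, U⊆A: {}, {2}. int(A) = ⋃ = {2}
X∖A={1}, int(X∖A)={1}, hence cl(A)={2,0}
∂A: remove int from cl → {0}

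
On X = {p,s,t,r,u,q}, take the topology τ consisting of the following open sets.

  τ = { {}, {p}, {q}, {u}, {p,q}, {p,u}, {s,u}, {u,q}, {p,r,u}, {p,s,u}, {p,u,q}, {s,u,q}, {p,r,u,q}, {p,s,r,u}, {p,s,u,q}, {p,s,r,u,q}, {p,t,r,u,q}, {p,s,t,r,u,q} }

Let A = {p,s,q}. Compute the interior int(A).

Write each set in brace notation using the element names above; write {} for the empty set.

opens ⊆ A: {}, {p}, {q}, {p,q}; union → int = {p,q}

{p,q}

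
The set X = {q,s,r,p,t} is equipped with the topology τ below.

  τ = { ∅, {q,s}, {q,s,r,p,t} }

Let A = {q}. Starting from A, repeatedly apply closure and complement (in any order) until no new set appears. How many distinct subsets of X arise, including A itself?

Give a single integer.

4

X∖A={s,r,p,t}, int(X∖A)=∅, hence cl(A)={q,s,r,p,t}
Orbit (k=closure, c=complement):
  1. A     = {q}
  2. kA    = {q,s,r,p,t}
  3. cA    = {s,r,p,t}
  4. ckA   = ∅
(closed under both — stop)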